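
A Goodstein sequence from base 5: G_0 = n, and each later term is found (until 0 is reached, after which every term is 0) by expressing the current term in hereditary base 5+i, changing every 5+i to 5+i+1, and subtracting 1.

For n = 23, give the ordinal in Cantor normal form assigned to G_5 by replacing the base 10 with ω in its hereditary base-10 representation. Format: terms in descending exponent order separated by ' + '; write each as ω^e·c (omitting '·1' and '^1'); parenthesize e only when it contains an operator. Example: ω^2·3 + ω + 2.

ω·3 + 7

base 5: 23 = 4·5 + 3; at 6: 4·6 + 3 = 27; next = 26
base 6: 26 = 4·6 + 2; at 7: 4·7 + 2 = 30; next = 29
base 7: 29 = 4·7 + 1; at 8: 4·8 + 1 = 33; next = 32
base 8: 32 = 4·8; at 9: 4·9 = 36; next = 35
base 9: 35 = 3·9 + 8; at 10: 3·10 + 8 = 38; next = 37
base 10: 37 = 3·10 + 7; at 11: 3·11 + 7 = 40; next = 39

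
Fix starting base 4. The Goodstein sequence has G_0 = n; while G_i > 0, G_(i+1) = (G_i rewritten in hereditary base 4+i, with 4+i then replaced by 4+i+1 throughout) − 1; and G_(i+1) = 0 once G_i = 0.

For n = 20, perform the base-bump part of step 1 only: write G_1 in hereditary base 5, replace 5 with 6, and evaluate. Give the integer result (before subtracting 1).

40

i=0: 20 = 4^2 + 4 (b=4); 4→5: 5^2 + 5 = 30; 30−1 = 29
i=1: 29 = 5^2 + 4 (b=5); 5→6: 6^2 + 4 = 40; 40−1 = 39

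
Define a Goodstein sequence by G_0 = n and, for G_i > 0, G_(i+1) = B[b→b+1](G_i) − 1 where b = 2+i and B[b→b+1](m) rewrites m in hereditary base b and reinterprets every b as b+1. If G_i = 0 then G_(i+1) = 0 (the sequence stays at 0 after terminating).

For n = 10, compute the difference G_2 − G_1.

942

G_0 = 10. HB_2(10) = 2^(2 + 1) + 2. Bump = 84. G_1 = 83.
G_1 = 83. HB_3(83) = 3^(3 + 1) + 2. Bump = 1026. G_2 = 1025.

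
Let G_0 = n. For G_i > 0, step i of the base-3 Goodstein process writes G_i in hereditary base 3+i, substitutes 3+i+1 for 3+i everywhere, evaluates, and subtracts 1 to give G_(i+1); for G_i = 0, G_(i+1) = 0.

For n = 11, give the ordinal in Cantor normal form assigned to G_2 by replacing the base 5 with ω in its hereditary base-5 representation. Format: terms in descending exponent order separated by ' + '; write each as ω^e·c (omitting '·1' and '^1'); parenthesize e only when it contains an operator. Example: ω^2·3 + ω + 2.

ω^2

G_0 = 11. HB_3(11) = 3^2 + 2. Bump = 18. G_1 = 17.
G_1 = 17. HB_4(17) = 4^2 + 1. Bump = 26. G_2 = 25.
G_2 = 25. HB_5(25) = 5^2. Bump = 36. G_3 = 35.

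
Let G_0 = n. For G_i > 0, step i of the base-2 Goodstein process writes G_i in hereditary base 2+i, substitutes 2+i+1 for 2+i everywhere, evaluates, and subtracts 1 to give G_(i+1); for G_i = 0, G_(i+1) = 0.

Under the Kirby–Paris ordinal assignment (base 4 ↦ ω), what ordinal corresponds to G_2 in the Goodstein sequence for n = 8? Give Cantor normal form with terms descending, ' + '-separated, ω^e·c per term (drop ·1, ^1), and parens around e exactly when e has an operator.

[0] 8 ≡ 2^(2 + 1) (base 2). Lift 3: 81. −1: 80.
[1] 80 ≡ 2·3^3 + 2·3^2 + 2·3 + 2 (base 3). Lift 4: 554. −1: 553.
[2] 553 ≡ 2·4^4 + 2·4^2 + 2·4 + 1 (base 4). Lift 5: 6311. −1: 6310.

ω^ω·2 + ω^2·2 + ω·2 + 1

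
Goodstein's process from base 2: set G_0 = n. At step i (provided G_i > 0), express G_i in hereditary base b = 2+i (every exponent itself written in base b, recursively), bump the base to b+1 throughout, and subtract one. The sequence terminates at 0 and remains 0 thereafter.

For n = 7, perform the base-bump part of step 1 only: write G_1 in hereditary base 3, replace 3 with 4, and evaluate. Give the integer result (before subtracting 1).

260

G_0=7  [base 2] 2^2 + 2 + 1  →[2↦3]→  3^3 + 3 + 1 = 31  −1 ⇒ G_1=30
G_1=30  [base 3] 3^3 + 3  →[3↦4]→  4^4 + 4 = 260  −1 ⇒ G_2=259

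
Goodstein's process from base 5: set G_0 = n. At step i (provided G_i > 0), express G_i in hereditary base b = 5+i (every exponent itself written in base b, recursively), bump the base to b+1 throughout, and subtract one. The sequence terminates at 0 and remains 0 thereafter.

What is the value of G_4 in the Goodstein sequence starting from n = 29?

(0) 29|_5 = 5^2 + 4 ↦ 6^2 + 4|_6 = 40 ⇒ 39
(1) 39|_6 = 6^2 + 3 ↦ 7^2 + 3|_7 = 52 ⇒ 51
(2) 51|_7 = 7^2 + 2 ↦ 8^2 + 2|_8 = 66 ⇒ 65
(3) 65|_8 = 8^2 + 1 ↦ 9^2 + 1|_9 = 82 ⇒ 81

81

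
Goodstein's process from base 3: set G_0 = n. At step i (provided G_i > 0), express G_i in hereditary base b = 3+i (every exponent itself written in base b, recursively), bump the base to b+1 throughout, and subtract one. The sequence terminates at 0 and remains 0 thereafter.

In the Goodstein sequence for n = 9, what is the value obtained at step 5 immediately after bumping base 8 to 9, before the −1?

G_0=9  [base 3] 3^2  →[3↦4]→  4^2 = 16  −1 ⇒ G_1=15
G_1=15  [base 4] 3·4 + 3  →[4↦5]→  3·5 + 3 = 18  −1 ⇒ G_2=17
G_2=17  [base 5] 3·5 + 2  →[5↦6]→  3·6 + 2 = 20  −1 ⇒ G_3=19
G_3=19  [base 6] 3·6 + 1  →[6↦7]→  3·7 + 1 = 22  −1 ⇒ G_4=21
G_4=21  [base 7] 3·7  →[7↦8]→  3·8 = 24  −1 ⇒ G_5=23
G_5=23  [base 8] 2·8 + 7  →[8↦9]→  2·9 + 7 = 25  −1 ⇒ G_6=24

25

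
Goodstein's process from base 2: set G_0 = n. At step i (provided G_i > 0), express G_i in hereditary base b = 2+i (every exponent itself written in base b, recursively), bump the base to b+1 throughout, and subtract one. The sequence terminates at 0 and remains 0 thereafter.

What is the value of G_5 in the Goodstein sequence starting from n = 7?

823543

i=0: 7 = 2^2 + 2 + 1 (b=2); 2→3: 3^3 + 3 + 1 = 31; 31−1 = 30
i=1: 30 = 3^3 + 3 (b=3); 3→4: 4^4 + 4 = 260; 260−1 = 259
i=2: 259 = 4^4 + 3 (b=4); 4→5: 5^5 + 3 = 3128; 3128−1 = 3127
i=3: 3127 = 5^5 + 2 (b=5); 5→6: 6^6 + 2 = 46658; 46658−1 = 46657
i=4: 46657 = 6^6 + 1 (b=6); 6→7: 7^7 + 1 = 823544; 823544−1 = 823543
i=5: 823543 = 7^7 (b=7); 7→8: 8^8 = 16777216; 16777216−1 = 16777215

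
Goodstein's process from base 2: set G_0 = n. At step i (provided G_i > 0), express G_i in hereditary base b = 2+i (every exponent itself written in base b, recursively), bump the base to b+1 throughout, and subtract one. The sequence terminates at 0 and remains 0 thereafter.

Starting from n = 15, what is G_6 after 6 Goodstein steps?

(0) 15|_2 = 2^(2 + 1) + 2^2 + 2 + 1 ↦ 3^(3 + 1) + 3^3 + 3 + 1|_3 = 112 ⇒ 111
(1) 111|_3 = 3^(3 + 1) + 3^3 + 3 ↦ 4^(4 + 1) + 4^4 + 4|_4 = 1284 ⇒ 1283
(2) 1283|_4 = 4^(4 + 1) + 4^4 + 3 ↦ 5^(5 + 1) + 5^5 + 3|_5 = 18753 ⇒ 18752
(3) 18752|_5 = 5^(5 + 1) + 5^5 + 2 ↦ 6^(6 + 1) + 6^6 + 2|_6 = 326594 ⇒ 326593
(4) 326593|_6 = 6^(6 + 1) + 6^6 + 1 ↦ 7^(7 + 1) + 7^7 + 1|_7 = 6588345 ⇒ 6588344
(5) 6588344|_7 = 7^(7 + 1) + 7^7 ↦ 8^(8 + 1) + 8^8|_8 = 150994944 ⇒ 150994943
(6) 150994943|_8 = 8^(8 + 1) + 7·8^7 + 7·8^6 + 7·8^5 + 7·8^4 + 7·8^3 + 7·8^2 + 7·8 + 7 ↦ 9^(9 + 1) + 7·9^7 + 7·9^6 + 7·9^5 + 7·9^4 + 7·9^3 + 7·9^2 + 7·9 + 7|_9 = 3524450281 ⇒ 3524450280

150994943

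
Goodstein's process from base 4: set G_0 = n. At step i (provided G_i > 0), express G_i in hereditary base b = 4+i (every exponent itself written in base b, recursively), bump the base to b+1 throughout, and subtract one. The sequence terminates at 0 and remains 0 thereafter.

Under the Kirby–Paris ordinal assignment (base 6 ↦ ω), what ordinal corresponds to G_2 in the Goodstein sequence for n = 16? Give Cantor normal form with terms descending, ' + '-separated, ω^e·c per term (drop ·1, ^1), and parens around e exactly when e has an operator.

ω·4 + 3

G_0 = 16. HB_4(16) = 4^2. Bump = 25. G_1 = 24.
G_1 = 24. HB_5(24) = 4·5 + 4. Bump = 28. G_2 = 27.
G_2 = 27. HB_6(27) = 4·6 + 3. Bump = 31. G_3 = 30.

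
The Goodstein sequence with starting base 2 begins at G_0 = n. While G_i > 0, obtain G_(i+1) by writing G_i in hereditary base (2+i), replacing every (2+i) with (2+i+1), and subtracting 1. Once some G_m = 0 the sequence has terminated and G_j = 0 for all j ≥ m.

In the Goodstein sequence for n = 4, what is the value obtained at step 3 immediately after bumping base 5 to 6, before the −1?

[0] 4 ≡ 2^2 (base 2). Lift 3: 27. −1: 26.
[1] 26 ≡ 2·3^2 + 2·3 + 2 (base 3). Lift 4: 42. −1: 41.
[2] 41 ≡ 2·4^2 + 2·4 + 1 (base 4). Lift 5: 61. −1: 60.
[3] 60 ≡ 2·5^2 + 2·5 (base 5). Lift 6: 84. −1: 83.

84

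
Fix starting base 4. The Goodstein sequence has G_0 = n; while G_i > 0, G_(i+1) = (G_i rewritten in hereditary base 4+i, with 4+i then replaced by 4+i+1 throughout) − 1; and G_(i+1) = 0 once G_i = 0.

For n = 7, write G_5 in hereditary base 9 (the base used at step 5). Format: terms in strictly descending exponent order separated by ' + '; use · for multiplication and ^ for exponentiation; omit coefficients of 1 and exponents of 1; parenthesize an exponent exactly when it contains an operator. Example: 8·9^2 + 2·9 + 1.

7 —HB4→ 4 + 3 —bump→ 5 + 3 = 8 —(−1)→ 7
7 —HB5→ 5 + 2 —bump→ 6 + 2 = 8 —(−1)→ 7
7 —HB6→ 6 + 1 —bump→ 7 + 1 = 8 —(−1)→ 7
7 —HB7→ 7 —bump→ 8 = 8 —(−1)→ 7
7 —HB8→ 7 —bump→ 7 = 7 —(−1)→ 6
6 —HB9→ 6 —bump→ 6 = 6 —(−1)→ 5

6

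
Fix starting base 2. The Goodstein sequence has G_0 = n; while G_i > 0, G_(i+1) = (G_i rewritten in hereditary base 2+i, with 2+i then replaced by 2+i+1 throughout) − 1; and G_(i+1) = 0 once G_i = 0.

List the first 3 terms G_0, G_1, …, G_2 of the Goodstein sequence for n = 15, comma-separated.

i=0: 15 = 2^(2 + 1) + 2^2 + 2 + 1 (b=2); 2→3: 3^(3 + 1) + 3^3 + 3 + 1 = 112; 112−1 = 111
i=1: 111 = 3^(3 + 1) + 3^3 + 3 (b=3); 3→4: 4^(4 + 1) + 4^4 + 4 = 1284; 1284−1 = 1283

15, 111, 1283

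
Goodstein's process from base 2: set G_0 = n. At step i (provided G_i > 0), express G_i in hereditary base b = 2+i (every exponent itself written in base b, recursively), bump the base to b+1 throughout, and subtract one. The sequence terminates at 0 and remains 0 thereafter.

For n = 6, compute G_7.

[0] 6 ≡ 2^2 + 2 (base 2). Lift 3: 30. −1: 29.
[1] 29 ≡ 3^3 + 2 (base 3). Lift 4: 258. −1: 257.
[2] 257 ≡ 4^4 + 1 (base 4). Lift 5: 3126. −1: 3125.
[3] 3125 ≡ 5^5 (base 5). Lift 6: 46656. −1: 46655.
[4] 46655 ≡ 5·6^5 + 5·6^4 + 5·6^3 + 5·6^2 + 5·6 + 5 (base 6). Lift 7: 98040. −1: 98039.
[5] 98039 ≡ 5·7^5 + 5·7^4 + 5·7^3 + 5·7^2 + 5·7 + 4 (base 7). Lift 8: 187244. −1: 187243.
[6] 187243 ≡ 5·8^5 + 5·8^4 + 5·8^3 + 5·8^2 + 5·8 + 3 (base 8). Lift 9: 332148. −1: 332147.
[7] 332147 ≡ 5·9^5 + 5·9^4 + 5·9^3 + 5·9^2 + 5·9 + 2 (base 9). Lift 10: 555552. −1: 555551.

332147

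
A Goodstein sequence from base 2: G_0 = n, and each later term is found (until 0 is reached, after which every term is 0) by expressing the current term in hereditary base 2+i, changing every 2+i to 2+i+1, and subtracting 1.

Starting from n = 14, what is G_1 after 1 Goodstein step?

base 2: 14 = 2^(2 + 1) + 2^2 + 2; at 3: 3^(3 + 1) + 3^3 + 3 = 111; next = 110
base 3: 110 = 3^(3 + 1) + 3^3 + 2; at 4: 4^(4 + 1) + 4^4 + 2 = 1282; next = 1281

110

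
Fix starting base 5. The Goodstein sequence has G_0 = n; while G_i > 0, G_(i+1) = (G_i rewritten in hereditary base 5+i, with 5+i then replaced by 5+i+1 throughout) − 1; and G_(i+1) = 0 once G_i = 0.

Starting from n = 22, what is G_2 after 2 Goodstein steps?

28

base 5: 22 = 4·5 + 2; at 6: 4·6 + 2 = 26; next = 25
base 6: 25 = 4·6 + 1; at 7: 4·7 + 1 = 29; next = 28
base 7: 28 = 4·7; at 8: 4·8 = 32; next = 31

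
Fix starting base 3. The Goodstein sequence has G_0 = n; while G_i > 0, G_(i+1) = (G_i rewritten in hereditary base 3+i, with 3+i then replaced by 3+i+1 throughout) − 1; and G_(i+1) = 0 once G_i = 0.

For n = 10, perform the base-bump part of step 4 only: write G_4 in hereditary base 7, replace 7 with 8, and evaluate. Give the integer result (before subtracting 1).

i=0: 10 = 3^2 + 1 (b=3); 3→4: 4^2 + 1 = 17; 17−1 = 16
i=1: 16 = 4^2 (b=4); 4→5: 5^2 = 25; 25−1 = 24
i=2: 24 = 4·5 + 4 (b=5); 5→6: 4·6 + 4 = 28; 28−1 = 27
i=3: 27 = 4·6 + 3 (b=6); 6→7: 4·7 + 3 = 31; 31−1 = 30
i=4: 30 = 4·7 + 2 (b=7); 7→8: 4·8 + 2 = 34; 34−1 = 33

34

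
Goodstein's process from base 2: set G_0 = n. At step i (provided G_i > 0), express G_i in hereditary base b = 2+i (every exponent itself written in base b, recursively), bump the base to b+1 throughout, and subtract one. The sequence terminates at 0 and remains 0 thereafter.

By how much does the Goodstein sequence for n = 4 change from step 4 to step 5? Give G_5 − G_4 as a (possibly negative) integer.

26

G_0 = 4. HB_2(4) = 2^2. Bump = 27. G_1 = 26.
G_1 = 26. HB_3(26) = 2·3^2 + 2·3 + 2. Bump = 42. G_2 = 41.
G_2 = 41. HB_4(41) = 2·4^2 + 2·4 + 1. Bump = 61. G_3 = 60.
G_3 = 60. HB_5(60) = 2·5^2 + 2·5. Bump = 84. G_4 = 83.
G_4 = 83. HB_6(83) = 2·6^2 + 6 + 5. Bump = 110. G_5 = 109.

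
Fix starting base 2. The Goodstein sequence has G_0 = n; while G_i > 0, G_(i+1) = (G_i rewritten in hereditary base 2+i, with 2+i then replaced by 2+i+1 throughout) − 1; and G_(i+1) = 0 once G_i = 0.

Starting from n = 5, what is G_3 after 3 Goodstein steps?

base 2: 5 = 2^2 + 1; at 3: 3^3 + 1 = 28; next = 27
base 3: 27 = 3^3; at 4: 4^4 = 256; next = 255
base 4: 255 = 3·4^3 + 3·4^2 + 3·4 + 3; at 5: 3·5^3 + 3·5^2 + 3·5 + 3 = 468; next = 467
base 5: 467 = 3·5^3 + 3·5^2 + 3·5 + 2; at 6: 3·6^3 + 3·6^2 + 3·6 + 2 = 776; next = 775

467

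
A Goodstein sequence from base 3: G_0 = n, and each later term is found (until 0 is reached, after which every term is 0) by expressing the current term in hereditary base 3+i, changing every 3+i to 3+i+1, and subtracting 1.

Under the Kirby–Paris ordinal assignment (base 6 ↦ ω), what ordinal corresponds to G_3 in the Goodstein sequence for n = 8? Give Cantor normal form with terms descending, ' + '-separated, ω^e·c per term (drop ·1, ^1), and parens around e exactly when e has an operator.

(0) 8|_3 = 2·3 + 2 ↦ 2·4 + 2|_4 = 10 ⇒ 9
(1) 9|_4 = 2·4 + 1 ↦ 2·5 + 1|_5 = 11 ⇒ 10
(2) 10|_5 = 2·5 ↦ 2·6|_6 = 12 ⇒ 11
(3) 11|_6 = 6 + 5 ↦ 7 + 5|_7 = 12 ⇒ 11

ω + 5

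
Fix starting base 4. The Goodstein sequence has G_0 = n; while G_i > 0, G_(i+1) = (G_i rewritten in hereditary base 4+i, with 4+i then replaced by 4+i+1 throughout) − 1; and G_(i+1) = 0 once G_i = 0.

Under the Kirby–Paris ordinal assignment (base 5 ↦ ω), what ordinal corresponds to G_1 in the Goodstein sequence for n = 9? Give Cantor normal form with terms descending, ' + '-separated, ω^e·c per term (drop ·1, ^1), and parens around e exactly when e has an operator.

9 —HB4→ 2·4 + 1 —bump→ 2·5 + 1 = 11 —(−1)→ 10
10 —HB5→ 2·5 —bump→ 2·6 = 12 —(−1)→ 11

ω·2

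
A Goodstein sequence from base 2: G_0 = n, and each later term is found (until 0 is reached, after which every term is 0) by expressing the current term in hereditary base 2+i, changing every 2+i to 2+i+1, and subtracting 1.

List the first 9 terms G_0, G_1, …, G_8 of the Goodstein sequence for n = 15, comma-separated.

15, 111, 1283, 18752, 326593, 6588344, 150994943, 3524450280, 100077777775

[0] 15 ≡ 2^(2 + 1) + 2^2 + 2 + 1 (base 2). Lift 3: 112. −1: 111.
[1] 111 ≡ 3^(3 + 1) + 3^3 + 3 (base 3). Lift 4: 1284. −1: 1283.
[2] 1283 ≡ 4^(4 + 1) + 4^4 + 3 (base 4). Lift 5: 18753. −1: 18752.
[3] 18752 ≡ 5^(5 + 1) + 5^5 + 2 (base 5). Lift 6: 326594. −1: 326593.
[4] 326593 ≡ 6^(6 + 1) + 6^6 + 1 (base 6). Lift 7: 6588345. −1: 6588344.
[5] 6588344 ≡ 7^(7 + 1) + 7^7 (base 7). Lift 8: 150994944. −1: 150994943.
[6] 150994943 ≡ 8^(8 + 1) + 7·8^7 + 7·8^6 + 7·8^5 + 7·8^4 + 7·8^3 + 7·8^2 + 7·8 + 7 (base 8). Lift 9: 3524450281. −1: 3524450280.
[7] 3524450280 ≡ 9^(9 + 1) + 7·9^7 + 7·9^6 + 7·9^5 + 7·9^4 + 7·9^3 + 7·9^2 + 7·9 + 6 (base 9). Lift 10: 100077777776. −1: 100077777775.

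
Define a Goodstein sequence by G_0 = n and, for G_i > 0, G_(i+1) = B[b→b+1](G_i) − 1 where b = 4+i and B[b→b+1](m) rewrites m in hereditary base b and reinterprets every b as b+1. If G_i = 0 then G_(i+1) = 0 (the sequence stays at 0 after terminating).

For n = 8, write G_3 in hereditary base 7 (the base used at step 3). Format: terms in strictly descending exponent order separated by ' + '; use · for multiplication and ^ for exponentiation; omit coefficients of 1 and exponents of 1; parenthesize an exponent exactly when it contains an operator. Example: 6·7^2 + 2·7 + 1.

8 —HB4→ 2·4 —bump→ 2·5 = 10 —(−1)→ 9
9 —HB5→ 5 + 4 —bump→ 6 + 4 = 10 —(−1)→ 9
9 —HB6→ 6 + 3 —bump→ 7 + 3 = 10 —(−1)→ 9
9 —HB7→ 7 + 2 —bump→ 8 + 2 = 10 —(−1)→ 9

7 + 2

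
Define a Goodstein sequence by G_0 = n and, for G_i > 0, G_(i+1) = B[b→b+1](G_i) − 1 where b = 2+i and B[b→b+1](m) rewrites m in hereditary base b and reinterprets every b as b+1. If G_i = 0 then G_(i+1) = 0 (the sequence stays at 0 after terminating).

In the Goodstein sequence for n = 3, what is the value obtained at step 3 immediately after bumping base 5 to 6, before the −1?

[0] 3 ≡ 2 + 1 (base 2). Lift 3: 4. −1: 3.
[1] 3 ≡ 3 (base 3). Lift 4: 4. −1: 3.
[2] 3 ≡ 3 (base 4). Lift 5: 3. −1: 2.
[3] 2 ≡ 2 (base 5). Lift 6: 2. −1: 1.

2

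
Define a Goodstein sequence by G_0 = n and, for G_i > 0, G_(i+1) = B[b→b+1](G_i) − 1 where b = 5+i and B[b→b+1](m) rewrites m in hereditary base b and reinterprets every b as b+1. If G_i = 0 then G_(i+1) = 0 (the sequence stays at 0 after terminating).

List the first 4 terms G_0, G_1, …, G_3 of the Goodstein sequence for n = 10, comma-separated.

G_0 = 10. HB_5(10) = 2·5. Bump = 12. G_1 = 11.
G_1 = 11. HB_6(11) = 6 + 5. Bump = 12. G_2 = 11.
G_2 = 11. HB_7(11) = 7 + 4. Bump = 12. G_3 = 11.

10, 11, 11, 11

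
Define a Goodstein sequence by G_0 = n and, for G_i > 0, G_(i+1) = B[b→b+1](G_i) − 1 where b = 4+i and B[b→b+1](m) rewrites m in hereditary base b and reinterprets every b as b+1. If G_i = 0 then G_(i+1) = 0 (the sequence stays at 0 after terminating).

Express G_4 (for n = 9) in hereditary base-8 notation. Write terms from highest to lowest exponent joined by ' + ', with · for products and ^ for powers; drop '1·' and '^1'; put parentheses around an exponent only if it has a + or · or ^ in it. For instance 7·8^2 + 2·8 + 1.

8 + 3

G_0 = 9. HB_4(9) = 2·4 + 1. Bump = 11. G_1 = 10.
G_1 = 10. HB_5(10) = 2·5. Bump = 12. G_2 = 11.
G_2 = 11. HB_6(11) = 6 + 5. Bump = 12. G_3 = 11.
G_3 = 11. HB_7(11) = 7 + 4. Bump = 12. G_4 = 11.
G_4 = 11. HB_8(11) = 8 + 3. Bump = 12. G_5 = 11.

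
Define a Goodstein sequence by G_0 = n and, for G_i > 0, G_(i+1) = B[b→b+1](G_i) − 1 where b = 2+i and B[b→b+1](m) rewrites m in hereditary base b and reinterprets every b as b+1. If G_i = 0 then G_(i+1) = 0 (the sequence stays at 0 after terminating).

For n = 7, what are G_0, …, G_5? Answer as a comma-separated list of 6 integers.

G_0 = 7. HB_2(7) = 2^2 + 2 + 1. Bump = 31. G_1 = 30.
G_1 = 30. HB_3(30) = 3^3 + 3. Bump = 260. G_2 = 259.
G_2 = 259. HB_4(259) = 4^4 + 3. Bump = 3128. G_3 = 3127.
G_3 = 3127. HB_5(3127) = 5^5 + 2. Bump = 46658. G_4 = 46657.
G_4 = 46657. HB_6(46657) = 6^6 + 1. Bump = 823544. G_5 = 823543.

7, 30, 259, 3127, 46657, 823543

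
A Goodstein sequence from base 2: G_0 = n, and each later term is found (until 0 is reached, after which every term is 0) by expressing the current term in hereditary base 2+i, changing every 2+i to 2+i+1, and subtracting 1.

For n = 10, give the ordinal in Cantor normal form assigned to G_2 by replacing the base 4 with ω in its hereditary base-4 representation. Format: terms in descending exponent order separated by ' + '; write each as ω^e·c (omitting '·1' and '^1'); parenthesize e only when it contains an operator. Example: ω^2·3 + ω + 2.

ω^(ω + 1) + 1

i=0: 10 = 2^(2 + 1) + 2 (b=2); 2→3: 3^(3 + 1) + 3 = 84; 84−1 = 83
i=1: 83 = 3^(3 + 1) + 2 (b=3); 3→4: 4^(4 + 1) + 2 = 1026; 1026−1 = 1025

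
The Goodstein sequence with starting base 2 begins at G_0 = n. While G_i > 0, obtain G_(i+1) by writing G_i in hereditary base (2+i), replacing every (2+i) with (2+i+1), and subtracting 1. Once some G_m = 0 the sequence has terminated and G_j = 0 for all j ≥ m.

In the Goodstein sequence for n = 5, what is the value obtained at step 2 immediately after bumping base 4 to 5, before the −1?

468

base 2: 5 = 2^2 + 1; at 3: 3^3 + 1 = 28; next = 27
base 3: 27 = 3^3; at 4: 4^4 = 256; next = 255
base 4: 255 = 3·4^3 + 3·4^2 + 3·4 + 3; at 5: 3·5^3 + 3·5^2 + 3·5 + 3 = 468; next = 467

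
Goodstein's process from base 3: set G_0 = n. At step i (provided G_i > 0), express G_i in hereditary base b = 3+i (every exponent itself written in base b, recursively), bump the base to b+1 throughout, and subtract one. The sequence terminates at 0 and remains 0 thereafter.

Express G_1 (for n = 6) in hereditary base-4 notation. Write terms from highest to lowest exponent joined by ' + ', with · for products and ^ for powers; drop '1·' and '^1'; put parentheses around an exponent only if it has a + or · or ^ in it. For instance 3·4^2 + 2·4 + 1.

4 + 3

[0] 6 ≡ 2·3 (base 3). Lift 4: 8. −1: 7.
[1] 7 ≡ 4 + 3 (base 4). Lift 5: 8. −1: 7.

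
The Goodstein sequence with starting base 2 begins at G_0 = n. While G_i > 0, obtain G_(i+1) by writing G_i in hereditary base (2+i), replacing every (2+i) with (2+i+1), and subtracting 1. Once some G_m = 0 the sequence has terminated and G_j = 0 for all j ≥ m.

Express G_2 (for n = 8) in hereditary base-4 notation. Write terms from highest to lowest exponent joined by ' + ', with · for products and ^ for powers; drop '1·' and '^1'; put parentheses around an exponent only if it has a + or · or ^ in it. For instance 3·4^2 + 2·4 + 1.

G_0=8  [base 2] 2^(2 + 1)  →[2↦3]→  3^(3 + 1) = 81  −1 ⇒ G_1=80
G_1=80  [base 3] 2·3^3 + 2·3^2 + 2·3 + 2  →[3↦4]→  2·4^4 + 2·4^2 + 2·4 + 2 = 554  −1 ⇒ G_2=553
G_2=553  [base 4] 2·4^4 + 2·4^2 + 2·4 + 1  →[4↦5]→  2·5^5 + 2·5^2 + 2·5 + 1 = 6311  −1 ⇒ G_3=6310

2·4^4 + 2·4^2 + 2·4 + 1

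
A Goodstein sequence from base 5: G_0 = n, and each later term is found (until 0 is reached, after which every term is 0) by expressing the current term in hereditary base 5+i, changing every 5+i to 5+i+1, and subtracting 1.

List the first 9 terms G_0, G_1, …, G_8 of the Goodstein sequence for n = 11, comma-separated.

(0) 11|_5 = 2·5 + 1 ↦ 2·6 + 1|_6 = 13 ⇒ 12
(1) 12|_6 = 2·6 ↦ 2·7|_7 = 14 ⇒ 13
(2) 13|_7 = 7 + 6 ↦ 8 + 6|_8 = 14 ⇒ 13
(3) 13|_8 = 8 + 5 ↦ 9 + 5|_9 = 14 ⇒ 13
(4) 13|_9 = 9 + 4 ↦ 10 + 4|_10 = 14 ⇒ 13
(5) 13|_10 = 10 + 3 ↦ 11 + 3|_11 = 14 ⇒ 13
(6) 13|_11 = 11 + 2 ↦ 12 + 2|_12 = 14 ⇒ 13
(7) 13|_12 = 12 + 1 ↦ 13 + 1|_13 = 14 ⇒ 13

11, 12, 13, 13, 13, 13, 13, 13, 13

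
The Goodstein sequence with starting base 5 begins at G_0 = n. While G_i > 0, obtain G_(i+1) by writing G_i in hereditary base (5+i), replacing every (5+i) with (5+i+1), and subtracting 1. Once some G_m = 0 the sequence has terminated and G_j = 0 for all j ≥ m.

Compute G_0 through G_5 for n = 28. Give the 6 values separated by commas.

base 5: 28 = 5^2 + 3; at 6: 6^2 + 3 = 39; next = 38
base 6: 38 = 6^2 + 2; at 7: 7^2 + 2 = 51; next = 50
base 7: 50 = 7^2 + 1; at 8: 8^2 + 1 = 65; next = 64
base 8: 64 = 8^2; at 9: 9^2 = 81; next = 80
base 9: 80 = 8·9 + 8; at 10: 8·10 + 8 = 88; next = 87

28, 38, 50, 64, 80, 87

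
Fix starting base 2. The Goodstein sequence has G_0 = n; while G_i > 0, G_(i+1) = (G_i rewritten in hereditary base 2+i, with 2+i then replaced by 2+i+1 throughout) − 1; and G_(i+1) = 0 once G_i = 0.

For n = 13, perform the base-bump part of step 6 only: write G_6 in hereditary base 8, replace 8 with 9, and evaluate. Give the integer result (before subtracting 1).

3486786856

13 —HB2→ 2^(2 + 1) + 2^2 + 1 —bump→ 3^(3 + 1) + 3^3 + 1 = 109 —(−1)→ 108
108 —HB3→ 3^(3 + 1) + 3^3 —bump→ 4^(4 + 1) + 4^4 = 1280 —(−1)→ 1279
1279 —HB4→ 4^(4 + 1) + 3·4^3 + 3·4^2 + 3·4 + 3 —bump→ 5^(5 + 1) + 3·5^3 + 3·5^2 + 3·5 + 3 = 16093 —(−1)→ 16092
16092 —HB5→ 5^(5 + 1) + 3·5^3 + 3·5^2 + 3·5 + 2 —bump→ 6^(6 + 1) + 3·6^3 + 3·6^2 + 3·6 + 2 = 280712 —(−1)→ 280711
280711 —HB6→ 6^(6 + 1) + 3·6^3 + 3·6^2 + 3·6 + 1 —bump→ 7^(7 + 1) + 3·7^3 + 3·7^2 + 3·7 + 1 = 5765999 —(−1)→ 5765998
5765998 —HB7→ 7^(7 + 1) + 3·7^3 + 3·7^2 + 3·7 —bump→ 8^(8 + 1) + 3·8^3 + 3·8^2 + 3·8 = 134219480 —(−1)→ 134219479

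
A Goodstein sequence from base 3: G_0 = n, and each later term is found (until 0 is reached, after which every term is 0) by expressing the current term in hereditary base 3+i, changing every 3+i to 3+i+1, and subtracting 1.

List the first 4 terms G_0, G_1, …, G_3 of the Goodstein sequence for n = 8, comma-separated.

8 —HB3→ 2·3 + 2 —bump→ 2·4 + 2 = 10 —(−1)→ 9
9 —HB4→ 2·4 + 1 —bump→ 2·5 + 1 = 11 —(−1)→ 10
10 —HB5→ 2·5 —bump→ 2·6 = 12 —(−1)→ 11

8, 9, 10, 11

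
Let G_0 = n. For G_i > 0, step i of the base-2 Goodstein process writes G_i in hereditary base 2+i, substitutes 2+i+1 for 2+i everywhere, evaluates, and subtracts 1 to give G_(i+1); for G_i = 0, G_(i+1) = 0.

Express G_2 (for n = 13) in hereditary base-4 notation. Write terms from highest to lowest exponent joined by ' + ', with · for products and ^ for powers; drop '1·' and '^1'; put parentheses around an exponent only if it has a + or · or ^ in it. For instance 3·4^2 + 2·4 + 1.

(0) 13|_2 = 2^(2 + 1) + 2^2 + 1 ↦ 3^(3 + 1) + 3^3 + 1|_3 = 109 ⇒ 108
(1) 108|_3 = 3^(3 + 1) + 3^3 ↦ 4^(4 + 1) + 4^4|_4 = 1280 ⇒ 1279

4^(4 + 1) + 3·4^3 + 3·4^2 + 3·4 + 3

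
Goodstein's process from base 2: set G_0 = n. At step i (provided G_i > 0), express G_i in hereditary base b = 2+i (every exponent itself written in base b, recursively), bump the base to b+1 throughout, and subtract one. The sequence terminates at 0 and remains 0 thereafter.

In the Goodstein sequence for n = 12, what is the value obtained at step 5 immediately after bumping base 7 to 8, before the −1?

134217868

12 —HB2→ 2^(2 + 1) + 2^2 —bump→ 3^(3 + 1) + 3^3 = 108 —(−1)→ 107
107 —HB3→ 3^(3 + 1) + 2·3^2 + 2·3 + 2 —bump→ 4^(4 + 1) + 2·4^2 + 2·4 + 2 = 1066 —(−1)→ 1065
1065 —HB4→ 4^(4 + 1) + 2·4^2 + 2·4 + 1 —bump→ 5^(5 + 1) + 2·5^2 + 2·5 + 1 = 15686 —(−1)→ 15685
15685 —HB5→ 5^(5 + 1) + 2·5^2 + 2·5 —bump→ 6^(6 + 1) + 2·6^2 + 2·6 = 280020 —(−1)→ 280019
280019 —HB6→ 6^(6 + 1) + 2·6^2 + 6 + 5 —bump→ 7^(7 + 1) + 2·7^2 + 7 + 5 = 5764911 —(−1)→ 5764910
5764910 —HB7→ 7^(7 + 1) + 2·7^2 + 7 + 4 —bump→ 8^(8 + 1) + 2·8^2 + 8 + 4 = 134217868 —(−1)→ 134217867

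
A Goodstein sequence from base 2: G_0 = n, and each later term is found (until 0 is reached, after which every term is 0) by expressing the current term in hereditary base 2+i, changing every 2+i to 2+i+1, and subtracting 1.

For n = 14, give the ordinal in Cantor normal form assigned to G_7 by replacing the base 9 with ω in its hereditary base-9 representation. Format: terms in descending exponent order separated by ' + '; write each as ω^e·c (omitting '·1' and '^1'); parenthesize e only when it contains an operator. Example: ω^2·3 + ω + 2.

G_0 = 14. HB_2(14) = 2^(2 + 1) + 2^2 + 2. Bump = 111. G_1 = 110.
G_1 = 110. HB_3(110) = 3^(3 + 1) + 3^3 + 2. Bump = 1282. G_2 = 1281.
G_2 = 1281. HB_4(1281) = 4^(4 + 1) + 4^4 + 1. Bump = 18751. G_3 = 18750.
G_3 = 18750. HB_5(18750) = 5^(5 + 1) + 5^5. Bump = 326592. G_4 = 326591.
G_4 = 326591. HB_6(326591) = 6^(6 + 1) + 5·6^5 + 5·6^4 + 5·6^3 + 5·6^2 + 5·6 + 5. Bump = 5862841. G_5 = 5862840.
G_5 = 5862840. HB_7(5862840) = 7^(7 + 1) + 5·7^5 + 5·7^4 + 5·7^3 + 5·7^2 + 5·7 + 4. Bump = 134404972. G_6 = 134404971.
G_6 = 134404971. HB_8(134404971) = 8^(8 + 1) + 5·8^5 + 5·8^4 + 5·8^3 + 5·8^2 + 5·8 + 3. Bump = 3487116549. G_7 = 3487116548.
G_7 = 3487116548. HB_9(3487116548) = 9^(9 + 1) + 5·9^5 + 5·9^4 + 5·9^3 + 5·9^2 + 5·9 + 2. Bump = 100000555552. G_8 = 100000555551.

ω^(ω + 1) + ω^5·5 + ω^4·5 + ω^3·5 + ω^2·5 + ω·5 + 2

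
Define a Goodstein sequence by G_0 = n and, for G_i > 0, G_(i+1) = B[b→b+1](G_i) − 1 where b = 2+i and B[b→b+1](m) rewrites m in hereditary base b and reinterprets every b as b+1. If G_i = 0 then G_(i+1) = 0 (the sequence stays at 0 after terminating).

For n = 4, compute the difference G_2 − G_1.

base 2: 4 = 2^2; at 3: 3^3 = 27; next = 26
base 3: 26 = 2·3^2 + 2·3 + 2; at 4: 2·4^2 + 2·4 + 2 = 42; next = 41

15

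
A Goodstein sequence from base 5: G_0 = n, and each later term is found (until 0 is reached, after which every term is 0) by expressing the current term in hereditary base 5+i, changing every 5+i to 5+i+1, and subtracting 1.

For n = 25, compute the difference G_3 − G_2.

[0] 25 ≡ 5^2 (base 5). Lift 6: 36. −1: 35.
[1] 35 ≡ 5·6 + 5 (base 6). Lift 7: 40. −1: 39.
[2] 39 ≡ 5·7 + 4 (base 7). Lift 8: 44. −1: 43.

4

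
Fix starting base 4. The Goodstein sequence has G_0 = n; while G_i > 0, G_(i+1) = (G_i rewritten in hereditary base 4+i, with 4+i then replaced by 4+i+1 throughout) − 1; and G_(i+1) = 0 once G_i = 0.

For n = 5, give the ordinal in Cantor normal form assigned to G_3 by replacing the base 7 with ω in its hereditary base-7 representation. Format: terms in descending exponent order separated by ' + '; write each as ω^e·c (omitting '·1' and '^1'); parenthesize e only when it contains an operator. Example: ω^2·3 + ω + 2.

(0) 5|_4 = 4 + 1 ↦ 5 + 1|_5 = 6 ⇒ 5
(1) 5|_5 = 5 ↦ 6|_6 = 6 ⇒ 5
(2) 5|_6 = 5 ↦ 5|_7 = 5 ⇒ 4
(3) 4|_7 = 4 ↦ 4|_8 = 4 ⇒ 3

4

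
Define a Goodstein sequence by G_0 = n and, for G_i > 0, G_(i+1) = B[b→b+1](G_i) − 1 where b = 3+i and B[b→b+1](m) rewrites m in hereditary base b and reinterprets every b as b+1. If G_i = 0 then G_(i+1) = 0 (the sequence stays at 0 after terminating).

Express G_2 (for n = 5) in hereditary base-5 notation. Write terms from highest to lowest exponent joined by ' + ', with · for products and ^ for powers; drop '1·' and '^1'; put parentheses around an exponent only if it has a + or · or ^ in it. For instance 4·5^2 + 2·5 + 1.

5

(0) 5|_3 = 3 + 2 ↦ 4 + 2|_4 = 6 ⇒ 5
(1) 5|_4 = 4 + 1 ↦ 5 + 1|_5 = 6 ⇒ 5
(2) 5|_5 = 5 ↦ 6|_6 = 6 ⇒ 5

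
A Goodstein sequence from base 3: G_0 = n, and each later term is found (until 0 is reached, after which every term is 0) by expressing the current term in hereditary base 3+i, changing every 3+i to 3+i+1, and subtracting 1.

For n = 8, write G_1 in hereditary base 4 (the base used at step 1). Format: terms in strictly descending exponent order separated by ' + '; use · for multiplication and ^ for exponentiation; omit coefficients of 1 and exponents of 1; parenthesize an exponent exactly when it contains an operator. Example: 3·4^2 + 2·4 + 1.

2·4 + 1

(0) 8|_3 = 2·3 + 2 ↦ 2·4 + 2|_4 = 10 ⇒ 9
(1) 9|_4 = 2·4 + 1 ↦ 2·5 + 1|_5 = 11 ⇒ 10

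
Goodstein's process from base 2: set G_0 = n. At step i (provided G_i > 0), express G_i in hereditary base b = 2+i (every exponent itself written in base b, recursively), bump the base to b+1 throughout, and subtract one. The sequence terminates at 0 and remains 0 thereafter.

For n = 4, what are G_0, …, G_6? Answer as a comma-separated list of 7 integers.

base 2: 4 = 2^2; at 3: 3^3 = 27; next = 26
base 3: 26 = 2·3^2 + 2·3 + 2; at 4: 2·4^2 + 2·4 + 2 = 42; next = 41
base 4: 41 = 2·4^2 + 2·4 + 1; at 5: 2·5^2 + 2·5 + 1 = 61; next = 60
base 5: 60 = 2·5^2 + 2·5; at 6: 2·6^2 + 2·6 = 84; next = 83
base 6: 83 = 2·6^2 + 6 + 5; at 7: 2·7^2 + 7 + 5 = 110; next = 109
base 7: 109 = 2·7^2 + 7 + 4; at 8: 2·8^2 + 8 + 4 = 140; next = 139

4, 26, 41, 60, 83, 109, 139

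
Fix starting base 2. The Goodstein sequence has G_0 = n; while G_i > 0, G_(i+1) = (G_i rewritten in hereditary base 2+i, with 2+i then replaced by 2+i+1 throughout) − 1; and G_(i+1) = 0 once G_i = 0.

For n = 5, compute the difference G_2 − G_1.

228

G_0 = 5. HB_2(5) = 2^2 + 1. Bump = 28. G_1 = 27.
G_1 = 27. HB_3(27) = 3^3. Bump = 256. G_2 = 255.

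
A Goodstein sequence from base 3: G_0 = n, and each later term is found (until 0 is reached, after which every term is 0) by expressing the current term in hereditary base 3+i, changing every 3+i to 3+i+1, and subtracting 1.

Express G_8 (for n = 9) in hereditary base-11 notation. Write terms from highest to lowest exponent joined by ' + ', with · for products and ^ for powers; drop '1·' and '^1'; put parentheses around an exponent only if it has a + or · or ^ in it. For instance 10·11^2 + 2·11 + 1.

9 —HB3→ 3^2 —bump→ 4^2 = 16 —(−1)→ 15
15 —HB4→ 3·4 + 3 —bump→ 3·5 + 3 = 18 —(−1)→ 17
17 —HB5→ 3·5 + 2 —bump→ 3·6 + 2 = 20 —(−1)→ 19
19 —HB6→ 3·6 + 1 —bump→ 3·7 + 1 = 22 —(−1)→ 21
21 —HB7→ 3·7 —bump→ 3·8 = 24 —(−1)→ 23
23 —HB8→ 2·8 + 7 —bump→ 2·9 + 7 = 25 —(−1)→ 24
24 —HB9→ 2·9 + 6 —bump→ 2·10 + 6 = 26 —(−1)→ 25
25 —HB10→ 2·10 + 5 —bump→ 2·11 + 5 = 27 —(−1)→ 26
26 —HB11→ 2·11 + 4 —bump→ 2·12 + 4 = 28 —(−1)→ 27

2·11 + 4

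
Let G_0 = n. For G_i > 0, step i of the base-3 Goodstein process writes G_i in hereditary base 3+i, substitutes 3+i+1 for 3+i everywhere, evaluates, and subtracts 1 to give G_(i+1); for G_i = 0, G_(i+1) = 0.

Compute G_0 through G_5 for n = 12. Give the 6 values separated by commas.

12, 19, 27, 37, 49, 63

G_0 = 12. HB_3(12) = 3^2 + 3. Bump = 20. G_1 = 19.
G_1 = 19. HB_4(19) = 4^2 + 3. Bump = 28. G_2 = 27.
G_2 = 27. HB_5(27) = 5^2 + 2. Bump = 38. G_3 = 37.
G_3 = 37. HB_6(37) = 6^2 + 1. Bump = 50. G_4 = 49.
G_4 = 49. HB_7(49) = 7^2. Bump = 64. G_5 = 63.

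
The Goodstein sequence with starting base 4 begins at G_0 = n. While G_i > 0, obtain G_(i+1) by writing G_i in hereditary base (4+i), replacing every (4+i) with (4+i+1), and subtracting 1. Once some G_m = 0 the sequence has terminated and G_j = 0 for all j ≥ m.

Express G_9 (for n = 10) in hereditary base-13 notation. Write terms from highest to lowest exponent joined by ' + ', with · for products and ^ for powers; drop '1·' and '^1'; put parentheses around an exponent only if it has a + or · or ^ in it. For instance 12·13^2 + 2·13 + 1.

step 0: 10 = 2·4 + 2; sub 5 for 4: 2·5 + 2; = 12; G_1 = 12−1 = 11
step 1: 11 = 2·5 + 1; sub 6 for 5: 2·6 + 1; = 13; G_2 = 13−1 = 12
step 2: 12 = 2·6; sub 7 for 6: 2·7; = 14; G_3 = 14−1 = 13
step 3: 13 = 7 + 6; sub 8 for 7: 8 + 6; = 14; G_4 = 14−1 = 13
step 4: 13 = 8 + 5; sub 9 for 8: 9 + 5; = 14; G_5 = 14−1 = 13
step 5: 13 = 9 + 4; sub 10 for 9: 10 + 4; = 14; G_6 = 14−1 = 13
step 6: 13 = 10 + 3; sub 11 for 10: 11 + 3; = 14; G_7 = 14−1 = 13
step 7: 13 = 11 + 2; sub 12 for 11: 12 + 2; = 14; G_8 = 14−1 = 13
step 8: 13 = 12 + 1; sub 13 for 12: 13 + 1; = 14; G_9 = 14−1 = 13

13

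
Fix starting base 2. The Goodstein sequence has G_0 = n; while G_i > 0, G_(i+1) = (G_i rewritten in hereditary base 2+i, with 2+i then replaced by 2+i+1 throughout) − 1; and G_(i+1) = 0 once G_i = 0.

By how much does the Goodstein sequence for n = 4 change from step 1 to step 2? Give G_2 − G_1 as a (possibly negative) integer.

15

step 0: 4 = 2^2; sub 3 for 2: 3^3; = 27; G_1 = 27−1 = 26
step 1: 26 = 2·3^2 + 2·3 + 2; sub 4 for 3: 2·4^2 + 2·4 + 2; = 42; G_2 = 42−1 = 41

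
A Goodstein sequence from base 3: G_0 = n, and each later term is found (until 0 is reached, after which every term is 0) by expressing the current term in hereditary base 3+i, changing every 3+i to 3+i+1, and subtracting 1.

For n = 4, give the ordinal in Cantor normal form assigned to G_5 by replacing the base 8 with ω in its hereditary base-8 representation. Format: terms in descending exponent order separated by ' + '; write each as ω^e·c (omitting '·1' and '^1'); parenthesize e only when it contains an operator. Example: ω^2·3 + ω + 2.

[0] 4 ≡ 3 + 1 (base 3). Lift 4: 5. −1: 4.
[1] 4 ≡ 4 (base 4). Lift 5: 5. −1: 4.
[2] 4 ≡ 4 (base 5). Lift 6: 4. −1: 3.
[3] 3 ≡ 3 (base 6). Lift 7: 3. −1: 2.
[4] 2 ≡ 2 (base 7). Lift 8: 2. −1: 1.
[5] 1 ≡ 1 (base 8). Lift 9: 1. −1: 0.

1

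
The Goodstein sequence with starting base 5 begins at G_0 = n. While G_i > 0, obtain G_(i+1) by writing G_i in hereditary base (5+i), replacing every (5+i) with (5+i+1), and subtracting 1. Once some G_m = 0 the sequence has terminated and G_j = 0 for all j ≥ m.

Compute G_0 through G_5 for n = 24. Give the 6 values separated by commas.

24 —HB5→ 4·5 + 4 —bump→ 4·6 + 4 = 28 —(−1)→ 27
27 —HB6→ 4·6 + 3 —bump→ 4·7 + 3 = 31 —(−1)→ 30
30 —HB7→ 4·7 + 2 —bump→ 4·8 + 2 = 34 —(−1)→ 33
33 —HB8→ 4·8 + 1 —bump→ 4·9 + 1 = 37 —(−1)→ 36
36 —HB9→ 4·9 —bump→ 4·10 = 40 —(−1)→ 39

24, 27, 30, 33, 36, 39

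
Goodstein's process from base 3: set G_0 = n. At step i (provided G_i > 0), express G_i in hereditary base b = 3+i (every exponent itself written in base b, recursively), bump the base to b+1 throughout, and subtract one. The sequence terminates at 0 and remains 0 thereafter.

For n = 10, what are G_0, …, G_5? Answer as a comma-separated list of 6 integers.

10, 16, 24, 27, 30, 33

10 —HB3→ 3^2 + 1 —bump→ 4^2 + 1 = 17 —(−1)→ 16
16 —HB4→ 4^2 —bump→ 5^2 = 25 —(−1)→ 24
24 —HB5→ 4·5 + 4 —bump→ 4·6 + 4 = 28 —(−1)→ 27
27 —HB6→ 4·6 + 3 —bump→ 4·7 + 3 = 31 —(−1)→ 30
30 —HB7→ 4·7 + 2 —bump→ 4·8 + 2 = 34 —(−1)→ 33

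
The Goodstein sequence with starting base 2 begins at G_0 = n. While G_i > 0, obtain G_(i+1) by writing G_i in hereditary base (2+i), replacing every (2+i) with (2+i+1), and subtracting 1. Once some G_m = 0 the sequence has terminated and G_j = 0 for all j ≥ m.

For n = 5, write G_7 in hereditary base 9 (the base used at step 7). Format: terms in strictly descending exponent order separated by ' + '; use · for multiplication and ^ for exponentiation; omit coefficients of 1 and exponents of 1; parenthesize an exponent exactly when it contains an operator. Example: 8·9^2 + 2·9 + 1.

3·9^3 + 3·9^2 + 2·9 + 6

G_0 = 5. HB_2(5) = 2^2 + 1. Bump = 28. G_1 = 27.
G_1 = 27. HB_3(27) = 3^3. Bump = 256. G_2 = 255.
G_2 = 255. HB_4(255) = 3·4^3 + 3·4^2 + 3·4 + 3. Bump = 468. G_3 = 467.
G_3 = 467. HB_5(467) = 3·5^3 + 3·5^2 + 3·5 + 2. Bump = 776. G_4 = 775.
G_4 = 775. HB_6(775) = 3·6^3 + 3·6^2 + 3·6 + 1. Bump = 1198. G_5 = 1197.
G_5 = 1197. HB_7(1197) = 3·7^3 + 3·7^2 + 3·7. Bump = 1752. G_6 = 1751.
G_6 = 1751. HB_8(1751) = 3·8^3 + 3·8^2 + 2·8 + 7. Bump = 2455. G_7 = 2454.
G_7 = 2454. HB_9(2454) = 3·9^3 + 3·9^2 + 2·9 + 6. Bump = 3326. G_8 = 3325.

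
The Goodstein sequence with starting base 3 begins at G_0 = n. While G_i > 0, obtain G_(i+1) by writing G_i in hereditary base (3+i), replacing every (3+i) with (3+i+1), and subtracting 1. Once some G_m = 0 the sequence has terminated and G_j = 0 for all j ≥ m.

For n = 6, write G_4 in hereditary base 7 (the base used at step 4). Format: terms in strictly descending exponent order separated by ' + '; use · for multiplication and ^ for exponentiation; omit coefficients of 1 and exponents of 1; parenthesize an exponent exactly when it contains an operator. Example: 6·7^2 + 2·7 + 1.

7

base 3: 6 = 2·3; at 4: 2·4 = 8; next = 7
base 4: 7 = 4 + 3; at 5: 5 + 3 = 8; next = 7
base 5: 7 = 5 + 2; at 6: 6 + 2 = 8; next = 7
base 6: 7 = 6 + 1; at 7: 7 + 1 = 8; next = 7
base 7: 7 = 7; at 8: 8 = 8; next = 7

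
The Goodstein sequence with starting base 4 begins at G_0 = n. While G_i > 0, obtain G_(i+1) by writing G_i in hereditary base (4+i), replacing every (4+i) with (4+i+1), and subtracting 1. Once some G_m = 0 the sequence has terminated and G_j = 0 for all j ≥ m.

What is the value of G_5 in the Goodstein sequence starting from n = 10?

G_0=10  [base 4] 2·4 + 2  →[4↦5]→  2·5 + 2 = 12  −1 ⇒ G_1=11
G_1=11  [base 5] 2·5 + 1  →[5↦6]→  2·6 + 1 = 13  −1 ⇒ G_2=12
G_2=12  [base 6] 2·6  →[6↦7]→  2·7 = 14  −1 ⇒ G_3=13
G_3=13  [base 7] 7 + 6  →[7↦8]→  8 + 6 = 14  −1 ⇒ G_4=13
G_4=13  [base 8] 8 + 5  →[8↦9]→  9 + 5 = 14  −1 ⇒ G_5=13
G_5=13  [base 9] 9 + 4  →[9↦10]→  10 + 4 = 14  −1 ⇒ G_6=13

13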